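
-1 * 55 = -55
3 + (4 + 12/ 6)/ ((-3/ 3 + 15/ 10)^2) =27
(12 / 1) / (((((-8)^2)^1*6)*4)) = 1 / 128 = 0.01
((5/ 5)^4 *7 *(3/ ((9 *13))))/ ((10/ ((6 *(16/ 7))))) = 16/ 65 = 0.25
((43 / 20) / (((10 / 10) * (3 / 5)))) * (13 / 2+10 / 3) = 2537 / 72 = 35.24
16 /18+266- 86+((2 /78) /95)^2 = 827688767 /4575675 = 180.89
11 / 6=1.83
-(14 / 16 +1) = -15 / 8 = -1.88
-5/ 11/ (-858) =0.00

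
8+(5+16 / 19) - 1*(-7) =396 / 19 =20.84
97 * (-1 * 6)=-582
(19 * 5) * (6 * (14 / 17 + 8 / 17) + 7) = 23845 / 17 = 1402.65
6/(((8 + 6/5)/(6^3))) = 3240/23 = 140.87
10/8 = 5/4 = 1.25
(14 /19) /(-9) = -0.08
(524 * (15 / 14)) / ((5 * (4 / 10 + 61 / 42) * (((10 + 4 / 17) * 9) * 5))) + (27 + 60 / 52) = 12444440 / 439959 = 28.29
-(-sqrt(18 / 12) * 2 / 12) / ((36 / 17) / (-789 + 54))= -70.85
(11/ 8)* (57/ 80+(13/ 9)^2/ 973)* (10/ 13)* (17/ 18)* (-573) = -160935837337/ 393434496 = -409.05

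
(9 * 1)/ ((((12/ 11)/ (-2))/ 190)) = -3135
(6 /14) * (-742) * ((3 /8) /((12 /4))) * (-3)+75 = 777 /4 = 194.25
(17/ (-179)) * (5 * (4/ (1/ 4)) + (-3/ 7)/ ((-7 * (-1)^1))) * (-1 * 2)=133178/ 8771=15.18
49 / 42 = 1.17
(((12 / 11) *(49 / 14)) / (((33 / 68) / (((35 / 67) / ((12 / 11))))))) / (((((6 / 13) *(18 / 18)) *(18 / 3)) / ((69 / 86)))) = 1245335 / 1140876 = 1.09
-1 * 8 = -8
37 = 37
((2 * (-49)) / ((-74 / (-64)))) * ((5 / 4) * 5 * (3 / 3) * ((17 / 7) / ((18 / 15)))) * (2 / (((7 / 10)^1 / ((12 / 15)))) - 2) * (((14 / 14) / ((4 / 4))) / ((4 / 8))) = -68000 / 111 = -612.61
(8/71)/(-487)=-8/34577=-0.00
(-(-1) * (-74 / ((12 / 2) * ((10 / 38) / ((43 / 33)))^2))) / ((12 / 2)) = -24697093 / 490050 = -50.40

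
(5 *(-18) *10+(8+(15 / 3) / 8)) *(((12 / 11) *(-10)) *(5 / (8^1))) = 534825 / 88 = 6077.56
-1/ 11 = -0.09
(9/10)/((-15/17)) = -51/50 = -1.02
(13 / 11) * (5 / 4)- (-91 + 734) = -28227 / 44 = -641.52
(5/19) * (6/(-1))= -30/19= -1.58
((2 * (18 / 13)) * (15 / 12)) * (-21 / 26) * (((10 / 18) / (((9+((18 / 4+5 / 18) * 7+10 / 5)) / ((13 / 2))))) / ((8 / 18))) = -1701 / 3328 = -0.51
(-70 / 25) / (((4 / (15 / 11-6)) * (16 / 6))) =1071 / 880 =1.22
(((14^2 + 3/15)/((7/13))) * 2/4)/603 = 1417/4690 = 0.30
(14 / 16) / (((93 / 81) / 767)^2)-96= 3001300719 / 7688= 390387.71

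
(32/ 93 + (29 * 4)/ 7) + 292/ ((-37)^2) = 15265520/ 891219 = 17.13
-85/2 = -42.50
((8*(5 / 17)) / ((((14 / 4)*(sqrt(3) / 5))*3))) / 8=50*sqrt(3) / 1071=0.08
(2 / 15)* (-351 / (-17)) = 234 / 85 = 2.75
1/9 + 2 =19/9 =2.11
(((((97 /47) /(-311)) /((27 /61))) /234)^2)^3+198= 122826591875568887956302310627349817065537275640857 /620336322603883272506577326184014078481628577856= 198.00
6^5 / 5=7776 / 5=1555.20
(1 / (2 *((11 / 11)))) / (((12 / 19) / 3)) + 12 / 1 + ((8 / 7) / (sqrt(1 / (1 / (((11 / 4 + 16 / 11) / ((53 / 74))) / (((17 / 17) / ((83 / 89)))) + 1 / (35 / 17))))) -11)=8 *sqrt(78630691455470) / 151542181 + 27 / 8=3.84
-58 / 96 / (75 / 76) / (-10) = 551 / 9000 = 0.06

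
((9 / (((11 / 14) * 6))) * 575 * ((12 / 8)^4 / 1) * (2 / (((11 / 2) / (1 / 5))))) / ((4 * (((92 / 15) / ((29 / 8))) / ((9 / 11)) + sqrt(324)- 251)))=-109404675 / 250047952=-0.44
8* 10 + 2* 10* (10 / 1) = 280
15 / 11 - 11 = -106 / 11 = -9.64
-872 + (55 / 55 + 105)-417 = -1183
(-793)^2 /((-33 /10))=-190560.30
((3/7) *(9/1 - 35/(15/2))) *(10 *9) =1170/7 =167.14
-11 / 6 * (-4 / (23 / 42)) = 308 / 23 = 13.39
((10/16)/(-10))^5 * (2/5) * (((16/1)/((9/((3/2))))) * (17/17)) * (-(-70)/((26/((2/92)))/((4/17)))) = -7/499679232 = -0.00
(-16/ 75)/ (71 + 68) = -16/ 10425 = -0.00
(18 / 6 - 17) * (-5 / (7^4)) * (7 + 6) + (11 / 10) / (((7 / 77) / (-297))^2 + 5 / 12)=92103371144 / 30507824585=3.02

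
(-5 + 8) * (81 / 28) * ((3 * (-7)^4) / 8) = 250047 / 32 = 7813.97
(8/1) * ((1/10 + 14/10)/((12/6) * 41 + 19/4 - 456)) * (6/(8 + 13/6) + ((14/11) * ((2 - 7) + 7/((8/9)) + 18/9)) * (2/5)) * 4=-1978848/4955335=-0.40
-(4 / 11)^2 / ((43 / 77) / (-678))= 75936 / 473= 160.54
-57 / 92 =-0.62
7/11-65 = -708/11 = -64.36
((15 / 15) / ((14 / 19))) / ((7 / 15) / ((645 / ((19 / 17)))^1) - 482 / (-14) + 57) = 0.01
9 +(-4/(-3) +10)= 61/3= 20.33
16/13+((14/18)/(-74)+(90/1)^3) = 6311692565/8658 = 729001.22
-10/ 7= -1.43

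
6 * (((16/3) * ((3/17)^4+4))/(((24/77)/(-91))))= -9365976620/250563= -37379.73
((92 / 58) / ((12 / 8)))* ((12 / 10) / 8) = 23 / 145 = 0.16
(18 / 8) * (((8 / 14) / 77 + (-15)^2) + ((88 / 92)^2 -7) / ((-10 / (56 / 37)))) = 2898863631 / 5702620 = 508.34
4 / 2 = 2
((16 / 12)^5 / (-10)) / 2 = -256 / 1215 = -0.21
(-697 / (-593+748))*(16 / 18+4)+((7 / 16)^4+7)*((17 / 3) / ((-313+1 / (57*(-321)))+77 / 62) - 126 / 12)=-1241538787999294609 / 12933125141299200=-96.00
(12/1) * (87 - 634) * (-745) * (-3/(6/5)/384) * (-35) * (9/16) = 641836125/1024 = 626793.09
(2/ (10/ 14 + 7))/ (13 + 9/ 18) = 14/ 729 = 0.02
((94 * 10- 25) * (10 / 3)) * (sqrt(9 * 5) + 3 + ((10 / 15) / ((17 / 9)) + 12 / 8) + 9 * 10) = 9150 * sqrt(5) + 4918125 / 17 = 309761.49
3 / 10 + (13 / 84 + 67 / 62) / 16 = 78581 / 208320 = 0.38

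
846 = 846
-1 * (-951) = 951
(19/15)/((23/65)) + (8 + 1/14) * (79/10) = 650543/9660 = 67.34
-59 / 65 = -0.91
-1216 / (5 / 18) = -21888 / 5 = -4377.60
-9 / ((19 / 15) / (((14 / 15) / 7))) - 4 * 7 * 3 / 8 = -435 / 38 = -11.45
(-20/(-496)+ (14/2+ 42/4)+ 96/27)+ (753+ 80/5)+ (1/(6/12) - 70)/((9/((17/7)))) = 6028885/7812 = 771.75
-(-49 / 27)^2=-2401 / 729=-3.29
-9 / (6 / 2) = -3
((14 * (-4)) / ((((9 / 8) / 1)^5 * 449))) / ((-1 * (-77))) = -0.00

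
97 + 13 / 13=98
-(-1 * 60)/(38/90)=2700/19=142.11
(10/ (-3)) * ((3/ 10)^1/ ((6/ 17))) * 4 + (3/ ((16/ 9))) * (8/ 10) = -599/ 60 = -9.98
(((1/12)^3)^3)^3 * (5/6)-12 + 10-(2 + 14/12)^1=-4258487110991240738540196200443/824223311804756271975521845248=-5.17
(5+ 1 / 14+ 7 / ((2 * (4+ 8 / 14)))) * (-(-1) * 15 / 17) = 39225 / 7616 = 5.15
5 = 5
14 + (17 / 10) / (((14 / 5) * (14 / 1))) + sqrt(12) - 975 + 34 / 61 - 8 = -964.94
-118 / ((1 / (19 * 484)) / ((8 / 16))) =-542564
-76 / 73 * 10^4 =-760000 / 73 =-10410.96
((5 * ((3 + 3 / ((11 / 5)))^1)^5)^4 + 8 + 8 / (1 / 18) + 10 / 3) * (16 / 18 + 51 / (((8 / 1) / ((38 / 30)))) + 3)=17020444417464893566963146603287906768731 / 363284997263582404968540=46851492755467863.24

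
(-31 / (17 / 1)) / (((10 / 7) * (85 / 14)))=-1519 / 7225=-0.21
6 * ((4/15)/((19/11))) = 88/95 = 0.93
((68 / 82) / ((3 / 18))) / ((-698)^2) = 51 / 4993841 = 0.00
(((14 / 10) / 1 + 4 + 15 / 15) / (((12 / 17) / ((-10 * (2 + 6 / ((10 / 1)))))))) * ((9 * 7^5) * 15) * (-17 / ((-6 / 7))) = -10608175032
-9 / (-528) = 3 / 176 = 0.02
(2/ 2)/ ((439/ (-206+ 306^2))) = 93430/ 439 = 212.82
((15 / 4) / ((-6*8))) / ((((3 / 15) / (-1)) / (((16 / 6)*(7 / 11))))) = 175 / 264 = 0.66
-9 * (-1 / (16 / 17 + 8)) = 1.01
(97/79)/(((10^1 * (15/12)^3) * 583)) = 3104/28785625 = 0.00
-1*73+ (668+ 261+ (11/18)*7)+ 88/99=5167/6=861.17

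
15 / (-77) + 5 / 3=340 / 231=1.47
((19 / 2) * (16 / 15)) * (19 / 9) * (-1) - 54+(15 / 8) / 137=-11153063 / 147960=-75.38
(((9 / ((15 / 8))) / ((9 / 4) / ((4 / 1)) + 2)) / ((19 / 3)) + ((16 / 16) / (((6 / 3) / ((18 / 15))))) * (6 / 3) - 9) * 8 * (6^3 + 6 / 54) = -30320216 / 2337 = -12973.99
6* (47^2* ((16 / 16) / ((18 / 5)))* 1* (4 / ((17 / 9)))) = 7796.47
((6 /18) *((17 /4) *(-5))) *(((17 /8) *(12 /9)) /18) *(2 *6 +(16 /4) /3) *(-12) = 14450 /81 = 178.40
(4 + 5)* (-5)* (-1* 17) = 765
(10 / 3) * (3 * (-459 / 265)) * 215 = -197370 / 53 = -3723.96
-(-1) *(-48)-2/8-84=-529/4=-132.25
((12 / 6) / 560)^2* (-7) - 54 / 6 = -100801 / 11200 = -9.00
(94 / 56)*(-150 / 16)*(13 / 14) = -45825 / 3136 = -14.61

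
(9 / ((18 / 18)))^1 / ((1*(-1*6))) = -3 / 2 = -1.50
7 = 7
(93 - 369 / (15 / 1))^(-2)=25 / 116964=0.00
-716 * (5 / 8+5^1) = -8055 / 2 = -4027.50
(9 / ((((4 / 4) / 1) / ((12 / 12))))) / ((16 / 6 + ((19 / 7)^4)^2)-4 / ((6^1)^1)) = 5764801 / 1888343627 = 0.00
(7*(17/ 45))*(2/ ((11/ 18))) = 476/ 55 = 8.65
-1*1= -1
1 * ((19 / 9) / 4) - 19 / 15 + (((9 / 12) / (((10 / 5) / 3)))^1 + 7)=2659 / 360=7.39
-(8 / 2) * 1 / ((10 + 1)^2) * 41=-164 / 121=-1.36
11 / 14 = 0.79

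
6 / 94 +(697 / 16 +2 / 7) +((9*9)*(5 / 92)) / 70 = 5324133 / 121072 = 43.97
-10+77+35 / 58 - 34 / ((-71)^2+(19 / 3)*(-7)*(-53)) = 10866312 / 160747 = 67.60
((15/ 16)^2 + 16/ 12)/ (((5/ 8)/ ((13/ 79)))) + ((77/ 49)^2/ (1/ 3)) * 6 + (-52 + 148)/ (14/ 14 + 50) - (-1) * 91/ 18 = 4924723813/ 94762080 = 51.97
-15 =-15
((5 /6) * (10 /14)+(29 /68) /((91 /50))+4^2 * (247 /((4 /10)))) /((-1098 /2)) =-6550990 /363987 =-18.00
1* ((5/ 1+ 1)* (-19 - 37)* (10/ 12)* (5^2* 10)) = -70000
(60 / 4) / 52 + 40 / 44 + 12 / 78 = 1.35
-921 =-921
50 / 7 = 7.14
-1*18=-18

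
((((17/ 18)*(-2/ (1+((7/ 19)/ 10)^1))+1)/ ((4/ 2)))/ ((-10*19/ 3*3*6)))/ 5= 0.00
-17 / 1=-17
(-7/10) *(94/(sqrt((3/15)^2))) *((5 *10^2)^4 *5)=-102812500000000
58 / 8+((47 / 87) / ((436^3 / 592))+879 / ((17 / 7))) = 1414259097239 / 3830695782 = 369.19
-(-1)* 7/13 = 7/13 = 0.54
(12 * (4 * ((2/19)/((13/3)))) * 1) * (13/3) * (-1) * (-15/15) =96/19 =5.05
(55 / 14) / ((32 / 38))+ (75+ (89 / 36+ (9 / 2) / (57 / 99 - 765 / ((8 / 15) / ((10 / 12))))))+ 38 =152778163721 / 1271735136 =120.13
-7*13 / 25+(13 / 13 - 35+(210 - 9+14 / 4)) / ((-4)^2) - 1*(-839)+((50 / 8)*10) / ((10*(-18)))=6088817 / 7200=845.67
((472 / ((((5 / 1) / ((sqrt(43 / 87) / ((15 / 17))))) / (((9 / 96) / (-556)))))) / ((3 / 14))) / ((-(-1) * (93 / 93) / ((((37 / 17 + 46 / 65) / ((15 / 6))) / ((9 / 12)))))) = -1316231 * sqrt(3741) / 884300625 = -0.09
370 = 370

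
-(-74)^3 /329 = 405224 /329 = 1231.68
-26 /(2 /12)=-156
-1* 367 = -367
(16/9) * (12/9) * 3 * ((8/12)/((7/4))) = 512/189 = 2.71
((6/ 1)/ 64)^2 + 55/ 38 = 28331/ 19456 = 1.46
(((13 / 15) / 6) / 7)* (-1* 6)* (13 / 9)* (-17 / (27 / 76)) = 8.56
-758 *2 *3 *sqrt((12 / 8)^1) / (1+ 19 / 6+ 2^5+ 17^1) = -13644 *sqrt(6) / 319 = -104.77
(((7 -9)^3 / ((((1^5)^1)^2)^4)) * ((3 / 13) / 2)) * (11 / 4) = -33 / 13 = -2.54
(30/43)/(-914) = -0.00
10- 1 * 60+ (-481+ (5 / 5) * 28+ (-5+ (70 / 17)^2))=-141912 / 289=-491.04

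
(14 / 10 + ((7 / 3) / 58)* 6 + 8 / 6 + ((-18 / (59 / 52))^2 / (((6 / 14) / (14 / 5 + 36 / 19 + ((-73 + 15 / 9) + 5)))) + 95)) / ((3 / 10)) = -2077193658382 / 17262279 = -120331.37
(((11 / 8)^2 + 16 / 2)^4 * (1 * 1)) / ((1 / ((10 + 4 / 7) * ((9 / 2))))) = 53463707682093 / 117440512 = 455240.76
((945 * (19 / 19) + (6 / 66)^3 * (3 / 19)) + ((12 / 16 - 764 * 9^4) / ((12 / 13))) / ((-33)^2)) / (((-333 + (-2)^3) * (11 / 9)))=14717663155 / 1517744624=9.70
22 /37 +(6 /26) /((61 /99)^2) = 2152117 /1789801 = 1.20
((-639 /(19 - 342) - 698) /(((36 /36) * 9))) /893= -224815 /2595951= -0.09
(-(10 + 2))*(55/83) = -660/83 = -7.95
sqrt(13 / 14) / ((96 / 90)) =15* sqrt(182) / 224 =0.90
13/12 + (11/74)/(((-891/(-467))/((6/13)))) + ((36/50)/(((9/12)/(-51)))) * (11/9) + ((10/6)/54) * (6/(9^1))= -686104747/11688300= -58.70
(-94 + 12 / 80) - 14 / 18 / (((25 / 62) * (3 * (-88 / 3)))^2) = -1022033227 / 10890000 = -93.85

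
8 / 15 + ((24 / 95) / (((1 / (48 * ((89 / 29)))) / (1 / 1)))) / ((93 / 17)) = 1879624 / 256215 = 7.34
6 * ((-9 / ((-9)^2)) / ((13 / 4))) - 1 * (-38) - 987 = -949.21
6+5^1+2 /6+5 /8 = 287 /24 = 11.96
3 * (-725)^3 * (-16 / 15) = 1219450000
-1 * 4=-4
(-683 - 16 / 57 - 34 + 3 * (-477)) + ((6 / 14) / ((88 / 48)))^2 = -725999440 / 337953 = -2148.23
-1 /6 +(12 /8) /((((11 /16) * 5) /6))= 809 /330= 2.45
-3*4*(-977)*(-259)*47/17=-8395073.65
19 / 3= 6.33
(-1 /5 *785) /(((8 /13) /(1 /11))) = -2041 /88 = -23.19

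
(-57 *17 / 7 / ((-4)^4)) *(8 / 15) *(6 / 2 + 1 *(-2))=-323 / 1120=-0.29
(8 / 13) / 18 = 0.03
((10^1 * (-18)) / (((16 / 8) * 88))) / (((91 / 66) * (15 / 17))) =-153 / 182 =-0.84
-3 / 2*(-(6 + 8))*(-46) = -966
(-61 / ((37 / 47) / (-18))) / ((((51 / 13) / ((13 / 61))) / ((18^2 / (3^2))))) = 1715688 / 629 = 2727.64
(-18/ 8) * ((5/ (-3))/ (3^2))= 5/ 12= 0.42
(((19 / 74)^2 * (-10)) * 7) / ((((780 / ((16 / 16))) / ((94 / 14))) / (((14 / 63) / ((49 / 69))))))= -0.01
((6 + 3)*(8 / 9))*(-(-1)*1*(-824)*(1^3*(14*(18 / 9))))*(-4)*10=7383040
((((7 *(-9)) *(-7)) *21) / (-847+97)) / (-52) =3087 / 13000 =0.24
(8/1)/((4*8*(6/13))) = 13/24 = 0.54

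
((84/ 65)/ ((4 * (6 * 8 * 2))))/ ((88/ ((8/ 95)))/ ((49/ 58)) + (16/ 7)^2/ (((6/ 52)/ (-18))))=343/ 43001920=0.00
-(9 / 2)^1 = -9 / 2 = -4.50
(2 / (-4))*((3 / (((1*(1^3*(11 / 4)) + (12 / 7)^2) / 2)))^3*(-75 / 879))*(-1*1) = -813189888 / 16246215655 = -0.05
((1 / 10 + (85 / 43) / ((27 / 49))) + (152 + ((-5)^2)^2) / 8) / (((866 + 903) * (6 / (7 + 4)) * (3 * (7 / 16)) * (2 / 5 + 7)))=51499019 / 4787428779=0.01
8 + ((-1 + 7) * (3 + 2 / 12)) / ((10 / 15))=73 / 2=36.50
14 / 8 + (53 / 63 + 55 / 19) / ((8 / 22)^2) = 143657 / 4788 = 30.00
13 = 13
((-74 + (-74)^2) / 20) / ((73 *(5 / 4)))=74 / 25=2.96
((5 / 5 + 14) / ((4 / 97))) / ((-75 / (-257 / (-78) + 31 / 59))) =-1705357 / 92040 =-18.53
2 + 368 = 370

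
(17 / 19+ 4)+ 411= 415.89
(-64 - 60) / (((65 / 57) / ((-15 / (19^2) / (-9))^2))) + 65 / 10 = 3476273 / 535002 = 6.50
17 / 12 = 1.42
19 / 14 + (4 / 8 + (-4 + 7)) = 34 / 7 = 4.86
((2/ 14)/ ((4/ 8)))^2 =4/ 49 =0.08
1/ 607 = 0.00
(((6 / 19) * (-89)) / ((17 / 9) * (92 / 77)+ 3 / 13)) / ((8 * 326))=-2405403 / 555254936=-0.00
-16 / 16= -1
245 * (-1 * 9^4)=-1607445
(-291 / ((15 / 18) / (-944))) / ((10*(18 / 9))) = 412056 / 25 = 16482.24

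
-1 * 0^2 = 0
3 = 3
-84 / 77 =-12 / 11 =-1.09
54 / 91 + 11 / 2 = 1109 / 182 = 6.09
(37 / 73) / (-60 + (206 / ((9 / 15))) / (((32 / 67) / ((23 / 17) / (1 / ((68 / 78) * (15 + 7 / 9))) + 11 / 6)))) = 33696 / 972990355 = 0.00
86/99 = 0.87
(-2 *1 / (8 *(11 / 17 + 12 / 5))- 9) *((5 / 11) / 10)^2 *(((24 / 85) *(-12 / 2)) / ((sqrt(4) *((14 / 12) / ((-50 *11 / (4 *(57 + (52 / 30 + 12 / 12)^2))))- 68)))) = -285798375 / 1232527052372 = -0.00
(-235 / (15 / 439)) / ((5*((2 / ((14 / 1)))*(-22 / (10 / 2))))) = 144431 / 66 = 2188.35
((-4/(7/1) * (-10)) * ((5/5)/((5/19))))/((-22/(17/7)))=-1292/539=-2.40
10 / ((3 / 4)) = 40 / 3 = 13.33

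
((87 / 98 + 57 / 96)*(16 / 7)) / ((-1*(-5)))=2323 / 3430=0.68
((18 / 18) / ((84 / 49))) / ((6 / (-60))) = -35 / 6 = -5.83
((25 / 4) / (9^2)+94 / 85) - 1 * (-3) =4.18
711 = 711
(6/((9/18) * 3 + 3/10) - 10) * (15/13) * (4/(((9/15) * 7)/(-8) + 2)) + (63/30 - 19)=-289623/7670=-37.76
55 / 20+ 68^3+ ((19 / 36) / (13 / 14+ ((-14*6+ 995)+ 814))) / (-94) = 6427643087089 / 20441898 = 314434.75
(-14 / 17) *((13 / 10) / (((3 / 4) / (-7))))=2548 / 255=9.99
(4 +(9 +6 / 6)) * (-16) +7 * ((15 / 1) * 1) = -119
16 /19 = 0.84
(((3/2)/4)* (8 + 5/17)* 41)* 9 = 156087/136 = 1147.70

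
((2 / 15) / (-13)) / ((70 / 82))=-82 / 6825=-0.01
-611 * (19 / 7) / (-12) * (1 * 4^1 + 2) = 11609 / 14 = 829.21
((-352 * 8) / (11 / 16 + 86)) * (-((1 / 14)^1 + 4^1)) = 67584 / 511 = 132.26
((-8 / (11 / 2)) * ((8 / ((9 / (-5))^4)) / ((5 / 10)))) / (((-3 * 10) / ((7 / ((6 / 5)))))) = 280000 / 649539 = 0.43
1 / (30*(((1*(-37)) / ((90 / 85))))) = -3 / 3145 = -0.00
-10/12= -5/6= -0.83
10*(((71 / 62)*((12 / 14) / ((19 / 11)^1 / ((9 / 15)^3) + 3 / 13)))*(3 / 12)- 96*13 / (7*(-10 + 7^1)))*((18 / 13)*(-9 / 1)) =-51074853345 / 6893222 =-7409.43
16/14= 8/7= 1.14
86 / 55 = 1.56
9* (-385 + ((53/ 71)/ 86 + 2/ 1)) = -21046905/ 6106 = -3446.92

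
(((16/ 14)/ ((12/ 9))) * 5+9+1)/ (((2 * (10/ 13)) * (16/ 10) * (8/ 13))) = 4225/ 448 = 9.43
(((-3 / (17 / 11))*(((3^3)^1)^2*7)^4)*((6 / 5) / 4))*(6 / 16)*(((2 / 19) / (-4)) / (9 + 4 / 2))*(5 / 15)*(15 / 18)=2034339951272643 / 20672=98410407859.55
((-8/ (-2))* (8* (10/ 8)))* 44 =1760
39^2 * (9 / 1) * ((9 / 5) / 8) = 123201 / 40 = 3080.02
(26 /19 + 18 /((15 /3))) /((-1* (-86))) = 236 /4085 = 0.06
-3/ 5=-0.60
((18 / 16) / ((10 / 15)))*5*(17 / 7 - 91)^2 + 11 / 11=3243424 / 49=66192.33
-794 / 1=-794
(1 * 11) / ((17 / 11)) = 121 / 17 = 7.12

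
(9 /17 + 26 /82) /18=295 /6273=0.05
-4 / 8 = -1 / 2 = -0.50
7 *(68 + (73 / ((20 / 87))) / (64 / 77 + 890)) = 656438069 / 1371880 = 478.50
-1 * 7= -7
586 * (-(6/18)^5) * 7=-4102/243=-16.88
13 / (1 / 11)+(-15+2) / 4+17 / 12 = 847 / 6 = 141.17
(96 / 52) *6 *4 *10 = 5760 / 13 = 443.08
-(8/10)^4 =-256/625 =-0.41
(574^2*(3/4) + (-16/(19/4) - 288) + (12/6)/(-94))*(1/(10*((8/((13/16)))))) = 2506.72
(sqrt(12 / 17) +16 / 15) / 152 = sqrt(51) / 1292 +2 / 285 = 0.01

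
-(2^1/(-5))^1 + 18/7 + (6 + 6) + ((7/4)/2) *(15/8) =37211/2240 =16.61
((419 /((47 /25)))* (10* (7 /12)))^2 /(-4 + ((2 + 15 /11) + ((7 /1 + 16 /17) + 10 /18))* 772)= 5027079509375 /27220464352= 184.68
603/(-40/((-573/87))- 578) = -1.05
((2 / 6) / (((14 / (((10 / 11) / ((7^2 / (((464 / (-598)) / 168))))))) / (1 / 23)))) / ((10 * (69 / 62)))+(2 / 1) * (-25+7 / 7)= -5413980749075 / 112791265587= -48.00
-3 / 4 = -0.75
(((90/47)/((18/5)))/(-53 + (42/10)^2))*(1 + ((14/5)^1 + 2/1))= -3625/41548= -0.09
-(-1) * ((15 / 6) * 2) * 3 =15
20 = 20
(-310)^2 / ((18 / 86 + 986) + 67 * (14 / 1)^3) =4132300 / 7947871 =0.52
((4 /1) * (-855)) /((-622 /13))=22230 /311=71.48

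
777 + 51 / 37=28800 / 37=778.38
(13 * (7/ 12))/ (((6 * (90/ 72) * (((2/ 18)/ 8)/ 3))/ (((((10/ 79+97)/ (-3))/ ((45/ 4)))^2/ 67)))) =342887586496/ 12701215125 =27.00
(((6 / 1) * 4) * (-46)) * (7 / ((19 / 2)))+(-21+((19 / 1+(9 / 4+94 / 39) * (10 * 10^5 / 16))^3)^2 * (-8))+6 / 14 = -2286852870508693096385359887858080973545636432 / 467992920213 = -4886511679424265881347075000000000.00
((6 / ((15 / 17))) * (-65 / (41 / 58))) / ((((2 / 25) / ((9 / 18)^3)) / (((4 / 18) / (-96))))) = 160225 / 70848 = 2.26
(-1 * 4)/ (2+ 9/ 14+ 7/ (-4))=-112/ 25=-4.48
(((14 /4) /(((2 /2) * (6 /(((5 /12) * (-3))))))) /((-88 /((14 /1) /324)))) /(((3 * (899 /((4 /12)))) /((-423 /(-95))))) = 2303 /11688323328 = 0.00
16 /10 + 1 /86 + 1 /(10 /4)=173 /86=2.01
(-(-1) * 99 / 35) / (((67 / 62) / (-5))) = -6138 / 469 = -13.09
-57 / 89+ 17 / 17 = 0.36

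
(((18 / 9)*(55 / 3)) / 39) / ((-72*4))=-55 / 16848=-0.00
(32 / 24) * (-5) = -20 / 3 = -6.67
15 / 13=1.15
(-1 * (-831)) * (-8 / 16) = -831 / 2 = -415.50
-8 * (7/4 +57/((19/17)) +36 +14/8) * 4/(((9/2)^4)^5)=-3036676096/12157665459056928801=-0.00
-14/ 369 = -0.04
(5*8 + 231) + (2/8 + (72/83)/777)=23324341/85988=271.25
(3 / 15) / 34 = 1 / 170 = 0.01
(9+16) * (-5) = -125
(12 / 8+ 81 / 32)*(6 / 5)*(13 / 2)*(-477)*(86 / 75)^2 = -493022907 / 25000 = -19720.92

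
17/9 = 1.89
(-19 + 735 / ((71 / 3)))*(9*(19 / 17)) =146376 / 1207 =121.27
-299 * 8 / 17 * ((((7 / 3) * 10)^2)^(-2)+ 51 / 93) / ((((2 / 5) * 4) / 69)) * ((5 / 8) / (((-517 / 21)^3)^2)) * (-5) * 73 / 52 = 1689145841580446781 / 25762846095080104609280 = 0.00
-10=-10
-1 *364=-364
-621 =-621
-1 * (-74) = 74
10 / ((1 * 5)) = 2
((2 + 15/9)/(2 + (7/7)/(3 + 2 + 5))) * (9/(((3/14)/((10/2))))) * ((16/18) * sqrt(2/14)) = 8800 * sqrt(7)/189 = 123.19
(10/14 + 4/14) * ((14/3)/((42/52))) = 52/9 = 5.78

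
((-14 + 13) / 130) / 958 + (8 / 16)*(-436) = -27149721 / 124540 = -218.00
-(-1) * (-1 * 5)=-5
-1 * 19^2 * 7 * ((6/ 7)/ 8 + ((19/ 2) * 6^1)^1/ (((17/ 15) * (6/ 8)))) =-11541531/ 68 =-169728.40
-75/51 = -25/17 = -1.47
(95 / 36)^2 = 9025 / 1296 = 6.96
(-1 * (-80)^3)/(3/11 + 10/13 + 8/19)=55644160/159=349963.27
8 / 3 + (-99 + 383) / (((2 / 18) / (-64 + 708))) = 4938200 / 3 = 1646066.67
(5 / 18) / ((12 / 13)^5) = 1856465 / 4478976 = 0.41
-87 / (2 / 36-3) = 29.55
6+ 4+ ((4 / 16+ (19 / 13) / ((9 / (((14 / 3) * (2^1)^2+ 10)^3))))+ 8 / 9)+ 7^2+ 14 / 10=245589307 / 63180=3887.14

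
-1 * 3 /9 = -1 /3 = -0.33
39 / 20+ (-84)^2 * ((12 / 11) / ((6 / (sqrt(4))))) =564909 / 220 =2567.77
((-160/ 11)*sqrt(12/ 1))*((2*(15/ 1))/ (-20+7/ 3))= 28800*sqrt(3)/ 583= 85.56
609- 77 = 532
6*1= 6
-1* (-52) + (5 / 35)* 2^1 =366 / 7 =52.29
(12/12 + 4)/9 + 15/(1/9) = 1220/9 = 135.56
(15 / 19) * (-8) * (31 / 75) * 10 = -496 / 19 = -26.11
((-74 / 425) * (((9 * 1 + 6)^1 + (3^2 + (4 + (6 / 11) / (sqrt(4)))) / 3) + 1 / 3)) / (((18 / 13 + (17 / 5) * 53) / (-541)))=9171032 / 894795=10.25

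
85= 85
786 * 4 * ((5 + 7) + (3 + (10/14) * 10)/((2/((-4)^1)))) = -182352/7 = -26050.29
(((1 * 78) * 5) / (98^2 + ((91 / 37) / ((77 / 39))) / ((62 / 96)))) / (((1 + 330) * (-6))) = -820105 / 40116539324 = -0.00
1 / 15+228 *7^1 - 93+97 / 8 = 181823 / 120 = 1515.19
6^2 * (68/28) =612/7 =87.43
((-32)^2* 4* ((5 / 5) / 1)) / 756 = 1024 / 189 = 5.42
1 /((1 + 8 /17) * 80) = 17 /2000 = 0.01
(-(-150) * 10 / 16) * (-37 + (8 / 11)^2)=-1654875 / 484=-3419.16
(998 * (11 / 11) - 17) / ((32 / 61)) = 1870.03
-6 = -6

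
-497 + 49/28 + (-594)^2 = 352340.75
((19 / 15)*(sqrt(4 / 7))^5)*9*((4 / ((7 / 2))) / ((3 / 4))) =19456*sqrt(7) / 12005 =4.29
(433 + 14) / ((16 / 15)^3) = 1508625 / 4096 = 368.32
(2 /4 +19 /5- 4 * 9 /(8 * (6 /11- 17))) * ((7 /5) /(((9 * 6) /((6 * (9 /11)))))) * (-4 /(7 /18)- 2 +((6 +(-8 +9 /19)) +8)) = -3199447 /945725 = -3.38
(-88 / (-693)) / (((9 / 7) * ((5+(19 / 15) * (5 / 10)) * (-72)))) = -10 / 41067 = -0.00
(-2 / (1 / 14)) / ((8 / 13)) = -91 / 2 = -45.50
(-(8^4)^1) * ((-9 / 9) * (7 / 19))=28672 / 19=1509.05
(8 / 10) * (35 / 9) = 28 / 9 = 3.11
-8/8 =-1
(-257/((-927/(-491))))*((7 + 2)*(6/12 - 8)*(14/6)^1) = 4416545/206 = 21439.54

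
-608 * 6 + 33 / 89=-3647.63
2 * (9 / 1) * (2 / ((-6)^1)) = -6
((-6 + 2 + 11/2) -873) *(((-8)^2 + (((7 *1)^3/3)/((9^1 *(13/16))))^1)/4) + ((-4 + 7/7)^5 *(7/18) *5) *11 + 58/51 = -89691607/3978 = -22546.91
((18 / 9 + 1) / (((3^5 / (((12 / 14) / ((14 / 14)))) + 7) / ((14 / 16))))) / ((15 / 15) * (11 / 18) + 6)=27 / 19754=0.00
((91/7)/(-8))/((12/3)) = -13/32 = -0.41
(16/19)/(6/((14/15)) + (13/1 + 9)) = 112/3781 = 0.03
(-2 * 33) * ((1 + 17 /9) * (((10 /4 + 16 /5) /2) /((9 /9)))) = -2717 /5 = -543.40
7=7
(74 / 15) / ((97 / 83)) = 6142 / 1455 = 4.22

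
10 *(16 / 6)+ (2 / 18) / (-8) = 1919 / 72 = 26.65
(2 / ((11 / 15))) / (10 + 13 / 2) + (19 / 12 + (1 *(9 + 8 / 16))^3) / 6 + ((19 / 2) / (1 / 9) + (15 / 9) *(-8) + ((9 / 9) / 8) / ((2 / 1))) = 469477 / 2178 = 215.55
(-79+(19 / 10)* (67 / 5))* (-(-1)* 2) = -2677 / 25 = -107.08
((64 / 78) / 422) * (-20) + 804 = 6615796 / 8229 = 803.96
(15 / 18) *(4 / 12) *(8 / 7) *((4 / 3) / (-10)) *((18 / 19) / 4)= -4 / 399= -0.01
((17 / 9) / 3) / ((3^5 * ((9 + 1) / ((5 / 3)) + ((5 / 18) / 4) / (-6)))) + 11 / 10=6917771 / 6286410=1.10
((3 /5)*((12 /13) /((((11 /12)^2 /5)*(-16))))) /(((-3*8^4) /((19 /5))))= 513 /8053760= 0.00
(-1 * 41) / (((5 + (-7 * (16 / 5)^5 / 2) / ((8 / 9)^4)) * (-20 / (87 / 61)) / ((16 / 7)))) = -8917500 / 2503514237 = -0.00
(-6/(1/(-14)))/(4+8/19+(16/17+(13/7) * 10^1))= 31654/9019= 3.51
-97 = -97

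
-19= -19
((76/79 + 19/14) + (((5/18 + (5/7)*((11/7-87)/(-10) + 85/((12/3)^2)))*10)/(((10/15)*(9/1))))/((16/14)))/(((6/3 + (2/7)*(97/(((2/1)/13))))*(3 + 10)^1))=6557953/905074560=0.01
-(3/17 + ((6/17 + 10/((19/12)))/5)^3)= -10737292389/4212283375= -2.55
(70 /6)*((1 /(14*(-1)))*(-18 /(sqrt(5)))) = 3*sqrt(5) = 6.71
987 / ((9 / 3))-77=252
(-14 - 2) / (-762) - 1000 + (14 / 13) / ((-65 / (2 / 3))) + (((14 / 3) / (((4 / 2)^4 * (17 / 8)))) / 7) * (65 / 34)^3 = -215081734567853 / 215113346760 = -999.85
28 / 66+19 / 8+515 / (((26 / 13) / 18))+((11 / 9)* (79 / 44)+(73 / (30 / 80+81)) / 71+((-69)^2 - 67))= 113896756037 / 12202344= 9334.01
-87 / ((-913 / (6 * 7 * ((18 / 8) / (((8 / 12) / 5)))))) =246645 / 3652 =67.54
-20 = -20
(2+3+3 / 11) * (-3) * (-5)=870 / 11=79.09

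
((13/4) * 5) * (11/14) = 715/56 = 12.77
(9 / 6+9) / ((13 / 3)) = 63 / 26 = 2.42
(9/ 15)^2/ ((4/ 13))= 117/ 100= 1.17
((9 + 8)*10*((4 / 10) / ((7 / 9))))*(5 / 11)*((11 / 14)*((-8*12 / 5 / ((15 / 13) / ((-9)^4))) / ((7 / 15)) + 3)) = -2505535038 / 343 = -7304766.87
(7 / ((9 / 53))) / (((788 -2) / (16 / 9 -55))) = -177709 / 63666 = -2.79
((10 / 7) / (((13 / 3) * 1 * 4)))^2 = 225 / 33124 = 0.01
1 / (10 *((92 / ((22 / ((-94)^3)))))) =-11 / 382068640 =-0.00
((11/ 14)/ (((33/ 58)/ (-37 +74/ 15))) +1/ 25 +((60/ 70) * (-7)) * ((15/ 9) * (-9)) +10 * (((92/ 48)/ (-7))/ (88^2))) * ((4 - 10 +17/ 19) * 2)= -108269514223/ 231739200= -467.20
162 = 162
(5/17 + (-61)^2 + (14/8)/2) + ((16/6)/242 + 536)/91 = 2392608841/641784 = 3728.06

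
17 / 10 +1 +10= 127 / 10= 12.70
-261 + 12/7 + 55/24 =-256.99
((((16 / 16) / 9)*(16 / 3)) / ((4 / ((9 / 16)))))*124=31 / 3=10.33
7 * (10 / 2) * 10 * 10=3500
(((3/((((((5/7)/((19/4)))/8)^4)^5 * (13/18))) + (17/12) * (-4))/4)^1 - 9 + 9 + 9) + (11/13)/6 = 509504175109452271717924330091253400220218609513637/14877319335937500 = 34247041661510834953134250000000000.00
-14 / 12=-7 / 6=-1.17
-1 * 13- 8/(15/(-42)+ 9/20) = -1289/13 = -99.15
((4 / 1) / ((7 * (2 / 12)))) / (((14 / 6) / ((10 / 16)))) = 45 / 49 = 0.92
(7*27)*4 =756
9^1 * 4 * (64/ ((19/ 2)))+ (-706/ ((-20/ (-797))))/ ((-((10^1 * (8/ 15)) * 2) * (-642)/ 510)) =-241063845/ 130112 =-1852.74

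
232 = 232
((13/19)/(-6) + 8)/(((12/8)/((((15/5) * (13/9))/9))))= 2.53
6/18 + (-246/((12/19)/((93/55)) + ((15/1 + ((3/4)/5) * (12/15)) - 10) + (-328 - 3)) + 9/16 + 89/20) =6.10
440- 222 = 218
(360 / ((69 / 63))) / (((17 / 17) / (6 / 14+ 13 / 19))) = 159840 / 437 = 365.77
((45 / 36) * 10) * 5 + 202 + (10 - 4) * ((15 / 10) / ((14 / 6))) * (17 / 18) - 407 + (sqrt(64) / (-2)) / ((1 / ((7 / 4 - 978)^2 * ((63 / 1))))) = -6724823913 / 28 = -240172282.61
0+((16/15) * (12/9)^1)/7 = 64/315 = 0.20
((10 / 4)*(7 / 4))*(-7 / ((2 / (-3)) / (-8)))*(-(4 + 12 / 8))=8085 / 4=2021.25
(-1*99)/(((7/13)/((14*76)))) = -195624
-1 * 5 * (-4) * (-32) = -640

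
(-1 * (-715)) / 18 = 39.72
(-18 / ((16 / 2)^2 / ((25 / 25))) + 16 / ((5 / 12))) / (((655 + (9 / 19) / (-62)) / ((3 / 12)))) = 0.01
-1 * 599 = -599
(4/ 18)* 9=2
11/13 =0.85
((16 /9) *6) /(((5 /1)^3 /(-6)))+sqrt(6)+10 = sqrt(6)+1186 /125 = 11.94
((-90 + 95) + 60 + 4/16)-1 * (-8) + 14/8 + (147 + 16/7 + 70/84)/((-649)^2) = 75.00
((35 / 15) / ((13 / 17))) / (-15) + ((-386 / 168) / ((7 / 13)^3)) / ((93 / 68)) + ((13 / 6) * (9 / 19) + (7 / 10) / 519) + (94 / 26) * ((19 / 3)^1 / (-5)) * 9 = -813444710436 / 15902555305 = -51.15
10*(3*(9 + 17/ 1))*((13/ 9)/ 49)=3380/ 147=22.99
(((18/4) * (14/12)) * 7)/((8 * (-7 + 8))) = 147/32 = 4.59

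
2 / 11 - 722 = -7940 / 11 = -721.82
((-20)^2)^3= 64000000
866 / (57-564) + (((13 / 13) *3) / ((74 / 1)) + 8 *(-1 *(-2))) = 537725 / 37518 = 14.33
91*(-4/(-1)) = 364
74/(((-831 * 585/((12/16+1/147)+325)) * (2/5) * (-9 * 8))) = 7087165/4116202272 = 0.00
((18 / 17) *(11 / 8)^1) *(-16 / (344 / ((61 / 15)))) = -2013 / 7310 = -0.28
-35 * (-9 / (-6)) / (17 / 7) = -735 / 34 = -21.62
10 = 10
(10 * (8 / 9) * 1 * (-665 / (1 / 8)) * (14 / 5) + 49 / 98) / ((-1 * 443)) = 2383351 / 7974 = 298.89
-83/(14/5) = -415/14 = -29.64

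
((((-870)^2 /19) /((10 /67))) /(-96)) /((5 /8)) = -169041 /38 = -4448.45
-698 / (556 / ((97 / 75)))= -33853 / 20850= -1.62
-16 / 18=-8 / 9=-0.89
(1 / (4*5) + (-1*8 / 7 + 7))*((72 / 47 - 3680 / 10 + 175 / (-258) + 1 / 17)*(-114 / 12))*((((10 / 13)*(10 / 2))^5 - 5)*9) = 31659991103042985357 / 204104217616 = 155116790.20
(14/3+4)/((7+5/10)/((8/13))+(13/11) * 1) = 352/543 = 0.65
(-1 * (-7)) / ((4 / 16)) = 28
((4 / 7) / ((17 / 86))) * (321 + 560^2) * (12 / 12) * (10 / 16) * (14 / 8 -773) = -208215951275 / 476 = -437428469.07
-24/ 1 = -24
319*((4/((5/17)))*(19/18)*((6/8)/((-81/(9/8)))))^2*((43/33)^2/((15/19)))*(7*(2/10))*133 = 2856.53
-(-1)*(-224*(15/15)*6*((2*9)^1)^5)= -2539579392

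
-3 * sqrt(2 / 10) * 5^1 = -3 * sqrt(5) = -6.71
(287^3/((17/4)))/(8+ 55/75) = 1418394180/2227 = 636908.03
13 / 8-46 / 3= -329 / 24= -13.71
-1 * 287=-287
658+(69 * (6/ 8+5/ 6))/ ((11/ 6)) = 717.59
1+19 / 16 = 35 / 16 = 2.19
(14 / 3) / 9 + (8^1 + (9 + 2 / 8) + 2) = 2135 / 108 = 19.77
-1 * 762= -762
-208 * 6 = -1248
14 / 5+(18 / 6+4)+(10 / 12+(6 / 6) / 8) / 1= 1291 / 120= 10.76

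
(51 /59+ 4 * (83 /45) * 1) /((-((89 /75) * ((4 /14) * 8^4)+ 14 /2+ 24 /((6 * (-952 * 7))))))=-182285390 /30868360863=-0.01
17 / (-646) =-1 / 38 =-0.03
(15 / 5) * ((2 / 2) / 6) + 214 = 429 / 2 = 214.50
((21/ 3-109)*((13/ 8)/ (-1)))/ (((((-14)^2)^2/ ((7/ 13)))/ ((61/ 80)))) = 3111/ 1756160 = 0.00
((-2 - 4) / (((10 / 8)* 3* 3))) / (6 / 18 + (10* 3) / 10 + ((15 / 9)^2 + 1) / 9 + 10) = -108 / 2785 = -0.04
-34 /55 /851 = -34 /46805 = -0.00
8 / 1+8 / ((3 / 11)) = 112 / 3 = 37.33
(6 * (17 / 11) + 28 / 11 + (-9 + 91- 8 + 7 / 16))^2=230462761 / 30976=7440.04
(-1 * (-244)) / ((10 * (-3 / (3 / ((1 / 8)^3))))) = -62464 / 5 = -12492.80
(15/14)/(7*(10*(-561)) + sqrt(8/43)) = -1809225/66311714692 - 15*sqrt(86)/464182002844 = -0.00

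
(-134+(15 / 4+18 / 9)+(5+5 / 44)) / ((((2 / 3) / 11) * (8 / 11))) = -89397 / 32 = -2793.66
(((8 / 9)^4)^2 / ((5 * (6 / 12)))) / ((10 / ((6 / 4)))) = 8388608 / 358722675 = 0.02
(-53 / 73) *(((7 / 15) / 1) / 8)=-371 / 8760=-0.04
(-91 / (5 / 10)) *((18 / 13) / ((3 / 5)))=-420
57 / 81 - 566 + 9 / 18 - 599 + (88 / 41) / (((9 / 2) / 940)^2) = 614324465 / 6642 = 92490.89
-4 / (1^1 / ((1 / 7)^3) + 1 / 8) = -32 / 2745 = -0.01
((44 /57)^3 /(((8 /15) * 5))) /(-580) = -2662 /8950995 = -0.00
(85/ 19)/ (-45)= -17/ 171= -0.10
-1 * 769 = -769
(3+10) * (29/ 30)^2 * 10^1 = 121.48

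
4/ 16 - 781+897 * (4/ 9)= -382.08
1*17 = 17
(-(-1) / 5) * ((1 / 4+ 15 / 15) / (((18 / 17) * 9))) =17 / 648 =0.03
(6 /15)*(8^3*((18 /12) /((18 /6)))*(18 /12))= 768 /5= 153.60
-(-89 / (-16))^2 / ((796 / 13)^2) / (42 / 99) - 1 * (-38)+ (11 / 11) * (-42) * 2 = -104504643641 / 2270879744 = -46.02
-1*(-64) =64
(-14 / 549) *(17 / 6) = -119 / 1647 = -0.07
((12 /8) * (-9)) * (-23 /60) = 207 /40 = 5.18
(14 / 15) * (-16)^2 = 238.93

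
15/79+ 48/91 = 5157/7189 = 0.72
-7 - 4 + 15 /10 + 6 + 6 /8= -11 /4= -2.75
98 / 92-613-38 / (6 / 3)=-29023 / 46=-630.93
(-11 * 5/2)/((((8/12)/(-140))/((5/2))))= 28875/2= 14437.50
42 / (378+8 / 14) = 147 / 1325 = 0.11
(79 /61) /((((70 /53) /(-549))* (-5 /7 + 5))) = -12561 /100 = -125.61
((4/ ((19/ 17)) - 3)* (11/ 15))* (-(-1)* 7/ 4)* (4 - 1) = 847/ 380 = 2.23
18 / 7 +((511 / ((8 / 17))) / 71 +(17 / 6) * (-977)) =-2750.30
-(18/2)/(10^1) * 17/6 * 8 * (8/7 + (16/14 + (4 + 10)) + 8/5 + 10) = -99552/175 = -568.87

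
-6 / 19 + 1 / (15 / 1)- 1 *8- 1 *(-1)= -2066 / 285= -7.25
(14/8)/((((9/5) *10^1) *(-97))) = -7/6984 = -0.00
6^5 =7776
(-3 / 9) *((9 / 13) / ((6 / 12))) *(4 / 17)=-24 / 221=-0.11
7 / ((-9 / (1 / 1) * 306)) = -7 / 2754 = -0.00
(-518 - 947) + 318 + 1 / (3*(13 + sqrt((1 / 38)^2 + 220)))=-19494709 / 16995 + 38*sqrt(317681) / 220935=-1146.99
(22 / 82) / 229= 11 / 9389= 0.00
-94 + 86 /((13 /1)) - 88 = -2280 /13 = -175.38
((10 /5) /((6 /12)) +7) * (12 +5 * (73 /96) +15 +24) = 57871 /96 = 602.82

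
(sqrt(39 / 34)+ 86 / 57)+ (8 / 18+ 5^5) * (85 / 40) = sqrt(1326) / 34+ 9087731 / 1368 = 6644.15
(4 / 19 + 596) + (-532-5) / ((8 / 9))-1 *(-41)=5029 / 152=33.09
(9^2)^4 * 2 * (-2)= -172186884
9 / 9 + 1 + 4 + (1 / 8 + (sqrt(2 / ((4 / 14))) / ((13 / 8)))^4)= 3005121 / 228488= 13.15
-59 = -59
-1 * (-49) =49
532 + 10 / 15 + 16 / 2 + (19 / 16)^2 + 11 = 424763 / 768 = 553.08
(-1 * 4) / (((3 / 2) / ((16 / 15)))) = -128 / 45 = -2.84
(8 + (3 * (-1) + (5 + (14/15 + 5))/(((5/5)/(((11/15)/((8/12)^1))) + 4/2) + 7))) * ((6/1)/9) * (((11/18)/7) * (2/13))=219538/4017195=0.05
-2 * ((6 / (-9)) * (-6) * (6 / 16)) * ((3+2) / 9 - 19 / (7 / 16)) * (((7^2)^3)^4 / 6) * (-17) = -1256690771614495435721531 / 18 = -69816153978583079762307.28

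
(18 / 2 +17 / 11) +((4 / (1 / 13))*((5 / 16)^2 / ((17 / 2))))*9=95279 / 5984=15.92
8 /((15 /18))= 48 /5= 9.60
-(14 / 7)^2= -4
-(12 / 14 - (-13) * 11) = -1007 / 7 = -143.86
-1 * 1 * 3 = -3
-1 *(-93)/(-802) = -0.12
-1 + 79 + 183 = 261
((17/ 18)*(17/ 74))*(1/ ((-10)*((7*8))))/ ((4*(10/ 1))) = -289/ 29836800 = -0.00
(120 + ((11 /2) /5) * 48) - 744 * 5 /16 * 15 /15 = -597 /10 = -59.70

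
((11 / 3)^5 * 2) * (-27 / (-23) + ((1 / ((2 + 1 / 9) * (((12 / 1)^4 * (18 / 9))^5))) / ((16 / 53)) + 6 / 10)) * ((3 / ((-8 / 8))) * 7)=-49378.60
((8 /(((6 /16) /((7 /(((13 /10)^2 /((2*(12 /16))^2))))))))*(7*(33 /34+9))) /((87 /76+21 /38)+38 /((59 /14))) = 178760937600 /138027539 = 1295.11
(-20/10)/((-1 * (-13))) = -2/13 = -0.15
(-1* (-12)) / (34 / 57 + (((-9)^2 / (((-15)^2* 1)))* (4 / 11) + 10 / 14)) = 1316700 / 158189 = 8.32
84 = 84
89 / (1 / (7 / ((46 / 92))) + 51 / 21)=178 / 5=35.60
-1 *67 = -67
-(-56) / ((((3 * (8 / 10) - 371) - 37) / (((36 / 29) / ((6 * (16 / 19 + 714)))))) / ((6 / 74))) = -3990 / 1231459567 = -0.00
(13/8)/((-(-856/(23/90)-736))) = 299/751744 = 0.00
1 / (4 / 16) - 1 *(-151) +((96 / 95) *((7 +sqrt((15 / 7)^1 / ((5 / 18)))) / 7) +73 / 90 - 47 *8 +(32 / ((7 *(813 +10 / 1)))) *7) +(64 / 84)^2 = -3014329193 / 13791834 +288 *sqrt(42) / 4655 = -218.16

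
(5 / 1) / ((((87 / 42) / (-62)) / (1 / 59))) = -4340 / 1711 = -2.54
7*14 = 98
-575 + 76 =-499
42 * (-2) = -84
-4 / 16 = -1 / 4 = -0.25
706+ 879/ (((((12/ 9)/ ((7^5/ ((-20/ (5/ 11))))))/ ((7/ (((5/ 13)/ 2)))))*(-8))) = 4035610489/ 3520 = 1146480.25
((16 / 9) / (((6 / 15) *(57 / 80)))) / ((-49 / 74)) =-236800 / 25137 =-9.42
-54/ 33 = -18/ 11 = -1.64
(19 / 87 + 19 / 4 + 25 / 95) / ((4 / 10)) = 172955 / 13224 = 13.08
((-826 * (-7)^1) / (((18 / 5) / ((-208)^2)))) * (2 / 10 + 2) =1375838464 / 9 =152870940.44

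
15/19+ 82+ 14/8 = 6425/76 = 84.54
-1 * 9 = -9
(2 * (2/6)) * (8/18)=8/27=0.30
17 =17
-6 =-6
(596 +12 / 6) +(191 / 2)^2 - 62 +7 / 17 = 656653 / 68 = 9656.66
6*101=606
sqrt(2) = 1.41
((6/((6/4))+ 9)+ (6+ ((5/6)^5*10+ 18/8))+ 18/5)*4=561209/4860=115.48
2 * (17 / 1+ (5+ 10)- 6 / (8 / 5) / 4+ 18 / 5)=2773 / 40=69.32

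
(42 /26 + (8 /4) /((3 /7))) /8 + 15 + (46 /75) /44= 451857 /28600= 15.80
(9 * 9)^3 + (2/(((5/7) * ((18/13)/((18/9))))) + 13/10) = 47830171/90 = 531446.34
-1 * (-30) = 30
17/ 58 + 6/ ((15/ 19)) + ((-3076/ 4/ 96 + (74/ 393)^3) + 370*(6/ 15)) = 41651684436973/ 281640840480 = 147.89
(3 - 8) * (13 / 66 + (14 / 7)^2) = -1385 / 66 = -20.98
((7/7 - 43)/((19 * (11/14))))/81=-196/5643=-0.03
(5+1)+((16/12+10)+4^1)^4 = 55283.23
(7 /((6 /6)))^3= 343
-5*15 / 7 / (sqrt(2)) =-75*sqrt(2) / 14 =-7.58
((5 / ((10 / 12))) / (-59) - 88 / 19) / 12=-2653 / 6726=-0.39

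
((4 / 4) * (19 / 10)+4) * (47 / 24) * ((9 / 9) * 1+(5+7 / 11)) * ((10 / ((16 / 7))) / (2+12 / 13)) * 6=18421039 / 26752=688.59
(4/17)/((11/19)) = 76/187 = 0.41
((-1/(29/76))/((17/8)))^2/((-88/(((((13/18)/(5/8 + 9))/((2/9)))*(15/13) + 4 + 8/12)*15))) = -269854720/205862503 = -1.31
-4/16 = -1/4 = -0.25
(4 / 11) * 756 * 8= 24192 / 11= 2199.27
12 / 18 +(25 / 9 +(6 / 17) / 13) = 6905 / 1989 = 3.47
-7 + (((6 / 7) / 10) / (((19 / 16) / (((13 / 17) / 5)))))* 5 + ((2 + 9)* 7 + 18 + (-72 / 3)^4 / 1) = 3751723144 / 11305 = 331864.06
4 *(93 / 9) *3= 124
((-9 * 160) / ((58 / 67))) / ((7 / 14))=-96480 / 29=-3326.90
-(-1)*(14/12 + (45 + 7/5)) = 1427/30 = 47.57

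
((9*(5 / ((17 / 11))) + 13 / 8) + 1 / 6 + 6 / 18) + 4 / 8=4317 / 136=31.74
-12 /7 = -1.71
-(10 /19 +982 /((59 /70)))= -1306650 /1121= -1165.61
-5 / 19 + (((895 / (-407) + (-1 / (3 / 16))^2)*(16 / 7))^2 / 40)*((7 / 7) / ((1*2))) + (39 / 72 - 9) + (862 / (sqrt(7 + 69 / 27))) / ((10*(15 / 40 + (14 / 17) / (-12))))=18119459101313 / 499670269560 + 263772*sqrt(86) / 26875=127.28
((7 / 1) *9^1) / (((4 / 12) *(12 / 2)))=63 / 2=31.50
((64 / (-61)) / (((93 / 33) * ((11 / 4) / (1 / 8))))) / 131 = -32 / 247721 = -0.00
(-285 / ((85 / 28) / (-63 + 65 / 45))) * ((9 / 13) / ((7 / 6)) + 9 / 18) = 4189348 / 663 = 6318.78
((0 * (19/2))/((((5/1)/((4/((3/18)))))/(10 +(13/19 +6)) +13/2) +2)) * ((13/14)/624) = 0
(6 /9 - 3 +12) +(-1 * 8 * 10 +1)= -208 /3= -69.33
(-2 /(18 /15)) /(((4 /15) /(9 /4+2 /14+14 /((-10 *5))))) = -1479 /112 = -13.21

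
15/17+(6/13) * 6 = 807/221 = 3.65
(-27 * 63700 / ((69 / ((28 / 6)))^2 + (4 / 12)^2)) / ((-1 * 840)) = 3611790 / 385837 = 9.36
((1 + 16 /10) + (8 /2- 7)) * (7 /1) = -14 /5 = -2.80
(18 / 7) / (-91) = -18 / 637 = -0.03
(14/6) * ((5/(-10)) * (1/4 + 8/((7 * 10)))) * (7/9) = -0.33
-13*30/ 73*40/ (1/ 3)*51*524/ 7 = -1250683200/ 511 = -2447520.94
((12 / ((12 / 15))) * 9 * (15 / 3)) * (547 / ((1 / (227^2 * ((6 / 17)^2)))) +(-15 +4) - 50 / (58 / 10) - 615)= 19859339845800 / 8381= 2369566859.06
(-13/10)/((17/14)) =-91/85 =-1.07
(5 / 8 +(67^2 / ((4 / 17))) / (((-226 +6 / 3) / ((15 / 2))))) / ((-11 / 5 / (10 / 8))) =28589375 / 78848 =362.59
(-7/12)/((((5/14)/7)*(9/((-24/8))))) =343/90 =3.81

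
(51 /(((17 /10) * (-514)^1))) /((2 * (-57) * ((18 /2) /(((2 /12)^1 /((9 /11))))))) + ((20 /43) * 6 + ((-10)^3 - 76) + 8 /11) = -2407709848369 /2244988548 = -1072.48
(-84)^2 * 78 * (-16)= -8805888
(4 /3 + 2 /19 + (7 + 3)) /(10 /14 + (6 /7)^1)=4564 /627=7.28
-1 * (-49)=49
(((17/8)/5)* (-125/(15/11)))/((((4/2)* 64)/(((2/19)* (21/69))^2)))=-45815/146664192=-0.00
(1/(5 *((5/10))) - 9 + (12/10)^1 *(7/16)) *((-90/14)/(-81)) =-0.64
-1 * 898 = -898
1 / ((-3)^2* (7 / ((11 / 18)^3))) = 1331 / 367416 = 0.00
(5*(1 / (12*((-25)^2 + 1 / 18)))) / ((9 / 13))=65 / 67506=0.00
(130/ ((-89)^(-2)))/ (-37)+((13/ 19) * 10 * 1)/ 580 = -1134761979/ 40774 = -27830.53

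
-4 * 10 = -40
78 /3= 26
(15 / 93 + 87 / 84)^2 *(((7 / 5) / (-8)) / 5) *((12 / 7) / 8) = -3238563 / 301369600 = -0.01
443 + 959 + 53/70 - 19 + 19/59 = 5716247/4130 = 1384.08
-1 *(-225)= 225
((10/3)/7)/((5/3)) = 2/7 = 0.29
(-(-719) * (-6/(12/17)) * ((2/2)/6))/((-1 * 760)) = 1.34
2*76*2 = 304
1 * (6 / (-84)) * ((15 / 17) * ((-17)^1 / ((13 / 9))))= 0.74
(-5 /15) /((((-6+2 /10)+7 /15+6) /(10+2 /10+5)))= -38 /5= -7.60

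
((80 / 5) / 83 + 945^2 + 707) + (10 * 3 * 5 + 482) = 74232228 / 83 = 894364.19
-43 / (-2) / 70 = 43 / 140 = 0.31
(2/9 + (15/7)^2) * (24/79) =16984/11613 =1.46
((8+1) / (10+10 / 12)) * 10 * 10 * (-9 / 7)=-9720 / 91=-106.81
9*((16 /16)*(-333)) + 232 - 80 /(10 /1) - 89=-2862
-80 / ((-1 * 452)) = 20 / 113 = 0.18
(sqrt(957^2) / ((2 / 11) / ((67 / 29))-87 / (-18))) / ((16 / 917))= 9558153 / 856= 11166.07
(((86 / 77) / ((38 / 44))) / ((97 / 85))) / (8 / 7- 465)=-860 / 352013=-0.00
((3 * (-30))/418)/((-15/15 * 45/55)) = 5/19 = 0.26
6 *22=132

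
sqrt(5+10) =sqrt(15) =3.87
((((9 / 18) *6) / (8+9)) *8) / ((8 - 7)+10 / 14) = 14 / 17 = 0.82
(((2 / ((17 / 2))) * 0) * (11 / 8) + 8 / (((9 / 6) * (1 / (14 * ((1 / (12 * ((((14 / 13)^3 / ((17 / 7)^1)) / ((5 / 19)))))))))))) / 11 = 0.29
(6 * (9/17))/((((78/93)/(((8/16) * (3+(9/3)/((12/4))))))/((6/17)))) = 10044/3757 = 2.67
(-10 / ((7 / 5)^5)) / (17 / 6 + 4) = -187500 / 689087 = -0.27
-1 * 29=-29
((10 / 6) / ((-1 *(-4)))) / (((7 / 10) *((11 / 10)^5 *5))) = 250000 / 3382071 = 0.07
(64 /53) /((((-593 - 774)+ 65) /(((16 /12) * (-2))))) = 256 /103509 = 0.00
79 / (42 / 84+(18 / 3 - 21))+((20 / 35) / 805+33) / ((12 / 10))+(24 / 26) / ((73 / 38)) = 4193290523 / 186097002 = 22.53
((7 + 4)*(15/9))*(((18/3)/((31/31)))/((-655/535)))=-11770/131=-89.85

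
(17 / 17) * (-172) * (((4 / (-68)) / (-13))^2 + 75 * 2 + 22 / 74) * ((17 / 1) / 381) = -15572010712 / 13500227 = -1153.46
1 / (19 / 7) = 7 / 19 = 0.37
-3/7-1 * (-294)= 2055/7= 293.57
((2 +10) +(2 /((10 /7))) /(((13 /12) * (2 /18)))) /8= 192 /65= 2.95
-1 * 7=-7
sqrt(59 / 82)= sqrt(4838) / 82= 0.85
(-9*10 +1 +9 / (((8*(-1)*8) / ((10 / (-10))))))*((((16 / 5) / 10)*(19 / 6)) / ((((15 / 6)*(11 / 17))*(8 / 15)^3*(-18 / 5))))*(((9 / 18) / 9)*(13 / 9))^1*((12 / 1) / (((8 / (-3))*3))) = -10854415 / 884736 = -12.27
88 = 88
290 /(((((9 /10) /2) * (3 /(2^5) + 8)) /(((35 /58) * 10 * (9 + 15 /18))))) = 4720000 /999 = 4724.72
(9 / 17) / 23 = 9 / 391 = 0.02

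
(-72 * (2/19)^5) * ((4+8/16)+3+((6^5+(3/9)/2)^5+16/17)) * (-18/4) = 15034637659727148453767300/126281049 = 119056958892756334.75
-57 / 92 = -0.62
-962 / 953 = -1.01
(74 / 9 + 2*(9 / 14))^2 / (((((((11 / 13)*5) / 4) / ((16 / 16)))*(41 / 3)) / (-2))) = -37315304 / 2983365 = -12.51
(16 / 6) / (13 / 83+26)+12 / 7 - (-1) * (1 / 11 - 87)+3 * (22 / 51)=-714427562 / 8525517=-83.80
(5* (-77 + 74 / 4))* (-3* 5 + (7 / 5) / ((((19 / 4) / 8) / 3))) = 88101 / 38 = 2318.45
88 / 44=2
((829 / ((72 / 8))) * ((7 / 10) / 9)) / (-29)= -5803 / 23490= -0.25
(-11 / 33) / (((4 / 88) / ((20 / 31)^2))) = -8800 / 2883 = -3.05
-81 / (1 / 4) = -324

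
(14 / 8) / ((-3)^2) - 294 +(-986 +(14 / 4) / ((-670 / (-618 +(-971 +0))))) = -3833587 / 3015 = -1271.50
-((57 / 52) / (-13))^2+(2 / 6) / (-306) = -1719779 / 209751984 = -0.01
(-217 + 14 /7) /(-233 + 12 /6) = 215 /231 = 0.93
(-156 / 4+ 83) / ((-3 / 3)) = -44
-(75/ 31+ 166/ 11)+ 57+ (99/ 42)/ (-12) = 39.29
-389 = -389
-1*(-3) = 3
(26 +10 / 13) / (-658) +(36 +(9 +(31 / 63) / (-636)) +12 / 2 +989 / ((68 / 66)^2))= 3476162776043 / 3537583686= 982.64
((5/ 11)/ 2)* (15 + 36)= 255/ 22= 11.59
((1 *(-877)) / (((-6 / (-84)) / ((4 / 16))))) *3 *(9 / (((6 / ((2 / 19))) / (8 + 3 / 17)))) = -7679889 / 646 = -11888.37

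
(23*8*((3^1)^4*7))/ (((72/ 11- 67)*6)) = -27324/ 95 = -287.62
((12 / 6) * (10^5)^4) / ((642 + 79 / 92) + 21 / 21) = 3680000000000000000000 / 11847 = 310627162994851017.14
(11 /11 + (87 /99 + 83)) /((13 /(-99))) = -8403 /13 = -646.38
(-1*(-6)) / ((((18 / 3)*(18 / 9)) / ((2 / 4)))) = 1 / 4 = 0.25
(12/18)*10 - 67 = -181/3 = -60.33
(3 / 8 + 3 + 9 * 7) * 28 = 3717 / 2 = 1858.50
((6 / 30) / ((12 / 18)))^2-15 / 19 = -1329 / 1900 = -0.70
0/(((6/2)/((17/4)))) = 0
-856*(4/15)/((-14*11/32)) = 54784/1155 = 47.43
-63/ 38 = -1.66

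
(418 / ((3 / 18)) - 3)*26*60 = 3907800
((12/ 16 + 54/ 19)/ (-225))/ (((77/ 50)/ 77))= -91/ 114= -0.80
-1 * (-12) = 12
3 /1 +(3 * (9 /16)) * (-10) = -111 /8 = -13.88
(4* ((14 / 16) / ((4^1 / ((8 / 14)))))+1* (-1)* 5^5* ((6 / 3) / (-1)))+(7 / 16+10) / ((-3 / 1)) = 299857 / 48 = 6247.02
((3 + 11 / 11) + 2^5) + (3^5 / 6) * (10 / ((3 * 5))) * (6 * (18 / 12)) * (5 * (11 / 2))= 6718.50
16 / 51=0.31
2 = 2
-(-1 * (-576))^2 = -331776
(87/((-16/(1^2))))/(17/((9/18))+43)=-87/1232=-0.07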